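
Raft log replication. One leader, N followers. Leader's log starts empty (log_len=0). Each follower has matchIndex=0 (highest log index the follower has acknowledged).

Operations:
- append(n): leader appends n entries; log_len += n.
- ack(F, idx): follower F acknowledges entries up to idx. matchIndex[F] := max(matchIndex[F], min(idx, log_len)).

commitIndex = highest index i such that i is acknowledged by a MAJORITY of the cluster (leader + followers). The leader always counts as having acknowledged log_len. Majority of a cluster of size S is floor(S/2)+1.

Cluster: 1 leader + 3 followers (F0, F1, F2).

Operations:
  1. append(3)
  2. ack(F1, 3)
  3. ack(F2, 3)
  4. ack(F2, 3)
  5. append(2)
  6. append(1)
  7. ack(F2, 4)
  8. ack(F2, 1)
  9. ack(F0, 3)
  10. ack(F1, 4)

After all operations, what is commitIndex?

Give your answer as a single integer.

Op 1: append 3 -> log_len=3
Op 2: F1 acks idx 3 -> match: F0=0 F1=3 F2=0; commitIndex=0
Op 3: F2 acks idx 3 -> match: F0=0 F1=3 F2=3; commitIndex=3
Op 4: F2 acks idx 3 -> match: F0=0 F1=3 F2=3; commitIndex=3
Op 5: append 2 -> log_len=5
Op 6: append 1 -> log_len=6
Op 7: F2 acks idx 4 -> match: F0=0 F1=3 F2=4; commitIndex=3
Op 8: F2 acks idx 1 -> match: F0=0 F1=3 F2=4; commitIndex=3
Op 9: F0 acks idx 3 -> match: F0=3 F1=3 F2=4; commitIndex=3
Op 10: F1 acks idx 4 -> match: F0=3 F1=4 F2=4; commitIndex=4

Answer: 4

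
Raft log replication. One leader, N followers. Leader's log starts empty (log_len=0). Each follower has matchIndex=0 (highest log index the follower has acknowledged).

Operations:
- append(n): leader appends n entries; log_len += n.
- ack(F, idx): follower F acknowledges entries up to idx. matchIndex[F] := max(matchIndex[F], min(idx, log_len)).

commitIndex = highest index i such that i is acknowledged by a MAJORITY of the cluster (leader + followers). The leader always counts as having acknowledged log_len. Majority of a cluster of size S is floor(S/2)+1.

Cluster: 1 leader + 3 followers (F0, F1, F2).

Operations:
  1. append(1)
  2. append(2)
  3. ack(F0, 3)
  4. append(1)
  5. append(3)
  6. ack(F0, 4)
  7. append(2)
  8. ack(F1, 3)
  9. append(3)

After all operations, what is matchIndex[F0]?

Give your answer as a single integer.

Op 1: append 1 -> log_len=1
Op 2: append 2 -> log_len=3
Op 3: F0 acks idx 3 -> match: F0=3 F1=0 F2=0; commitIndex=0
Op 4: append 1 -> log_len=4
Op 5: append 3 -> log_len=7
Op 6: F0 acks idx 4 -> match: F0=4 F1=0 F2=0; commitIndex=0
Op 7: append 2 -> log_len=9
Op 8: F1 acks idx 3 -> match: F0=4 F1=3 F2=0; commitIndex=3
Op 9: append 3 -> log_len=12

Answer: 4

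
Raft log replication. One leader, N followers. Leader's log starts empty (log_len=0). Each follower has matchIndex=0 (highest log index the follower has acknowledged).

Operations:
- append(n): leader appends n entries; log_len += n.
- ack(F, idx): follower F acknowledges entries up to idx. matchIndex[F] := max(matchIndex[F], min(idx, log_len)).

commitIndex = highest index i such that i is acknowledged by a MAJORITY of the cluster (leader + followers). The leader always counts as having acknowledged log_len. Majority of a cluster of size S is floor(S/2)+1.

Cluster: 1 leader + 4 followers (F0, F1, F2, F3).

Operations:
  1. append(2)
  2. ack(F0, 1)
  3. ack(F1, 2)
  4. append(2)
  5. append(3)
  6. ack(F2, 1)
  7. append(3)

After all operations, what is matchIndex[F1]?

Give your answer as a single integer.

Op 1: append 2 -> log_len=2
Op 2: F0 acks idx 1 -> match: F0=1 F1=0 F2=0 F3=0; commitIndex=0
Op 3: F1 acks idx 2 -> match: F0=1 F1=2 F2=0 F3=0; commitIndex=1
Op 4: append 2 -> log_len=4
Op 5: append 3 -> log_len=7
Op 6: F2 acks idx 1 -> match: F0=1 F1=2 F2=1 F3=0; commitIndex=1
Op 7: append 3 -> log_len=10

Answer: 2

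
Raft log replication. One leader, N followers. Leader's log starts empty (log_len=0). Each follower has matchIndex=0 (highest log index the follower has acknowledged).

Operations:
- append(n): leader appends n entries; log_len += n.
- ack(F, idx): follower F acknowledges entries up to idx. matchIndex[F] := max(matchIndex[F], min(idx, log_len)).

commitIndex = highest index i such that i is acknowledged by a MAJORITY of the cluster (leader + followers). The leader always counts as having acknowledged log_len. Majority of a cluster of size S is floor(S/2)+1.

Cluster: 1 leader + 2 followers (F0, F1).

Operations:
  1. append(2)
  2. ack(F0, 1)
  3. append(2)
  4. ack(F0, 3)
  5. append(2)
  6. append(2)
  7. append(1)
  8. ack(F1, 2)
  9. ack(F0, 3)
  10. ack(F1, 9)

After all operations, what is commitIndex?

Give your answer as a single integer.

Op 1: append 2 -> log_len=2
Op 2: F0 acks idx 1 -> match: F0=1 F1=0; commitIndex=1
Op 3: append 2 -> log_len=4
Op 4: F0 acks idx 3 -> match: F0=3 F1=0; commitIndex=3
Op 5: append 2 -> log_len=6
Op 6: append 2 -> log_len=8
Op 7: append 1 -> log_len=9
Op 8: F1 acks idx 2 -> match: F0=3 F1=2; commitIndex=3
Op 9: F0 acks idx 3 -> match: F0=3 F1=2; commitIndex=3
Op 10: F1 acks idx 9 -> match: F0=3 F1=9; commitIndex=9

Answer: 9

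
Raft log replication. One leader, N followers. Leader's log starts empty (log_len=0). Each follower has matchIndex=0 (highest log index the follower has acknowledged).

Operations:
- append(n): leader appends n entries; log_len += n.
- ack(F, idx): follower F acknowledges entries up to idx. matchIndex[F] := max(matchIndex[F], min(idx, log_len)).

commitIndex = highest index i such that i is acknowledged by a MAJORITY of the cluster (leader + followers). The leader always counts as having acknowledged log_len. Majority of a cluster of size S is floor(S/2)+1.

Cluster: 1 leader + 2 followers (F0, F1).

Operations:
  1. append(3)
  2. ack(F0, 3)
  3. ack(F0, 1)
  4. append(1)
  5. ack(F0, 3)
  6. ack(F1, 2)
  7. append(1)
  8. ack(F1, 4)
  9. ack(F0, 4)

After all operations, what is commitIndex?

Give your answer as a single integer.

Op 1: append 3 -> log_len=3
Op 2: F0 acks idx 3 -> match: F0=3 F1=0; commitIndex=3
Op 3: F0 acks idx 1 -> match: F0=3 F1=0; commitIndex=3
Op 4: append 1 -> log_len=4
Op 5: F0 acks idx 3 -> match: F0=3 F1=0; commitIndex=3
Op 6: F1 acks idx 2 -> match: F0=3 F1=2; commitIndex=3
Op 7: append 1 -> log_len=5
Op 8: F1 acks idx 4 -> match: F0=3 F1=4; commitIndex=4
Op 9: F0 acks idx 4 -> match: F0=4 F1=4; commitIndex=4

Answer: 4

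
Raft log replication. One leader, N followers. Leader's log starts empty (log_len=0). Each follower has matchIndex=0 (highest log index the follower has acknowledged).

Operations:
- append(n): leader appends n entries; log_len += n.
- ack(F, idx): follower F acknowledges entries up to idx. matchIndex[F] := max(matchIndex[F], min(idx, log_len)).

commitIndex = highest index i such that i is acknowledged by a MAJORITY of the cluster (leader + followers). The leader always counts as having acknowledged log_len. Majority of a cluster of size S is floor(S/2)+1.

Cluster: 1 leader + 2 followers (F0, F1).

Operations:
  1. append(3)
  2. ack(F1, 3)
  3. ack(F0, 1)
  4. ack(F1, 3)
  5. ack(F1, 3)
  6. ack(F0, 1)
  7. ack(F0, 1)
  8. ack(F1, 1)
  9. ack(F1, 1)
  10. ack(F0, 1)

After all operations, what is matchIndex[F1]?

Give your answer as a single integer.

Op 1: append 3 -> log_len=3
Op 2: F1 acks idx 3 -> match: F0=0 F1=3; commitIndex=3
Op 3: F0 acks idx 1 -> match: F0=1 F1=3; commitIndex=3
Op 4: F1 acks idx 3 -> match: F0=1 F1=3; commitIndex=3
Op 5: F1 acks idx 3 -> match: F0=1 F1=3; commitIndex=3
Op 6: F0 acks idx 1 -> match: F0=1 F1=3; commitIndex=3
Op 7: F0 acks idx 1 -> match: F0=1 F1=3; commitIndex=3
Op 8: F1 acks idx 1 -> match: F0=1 F1=3; commitIndex=3
Op 9: F1 acks idx 1 -> match: F0=1 F1=3; commitIndex=3
Op 10: F0 acks idx 1 -> match: F0=1 F1=3; commitIndex=3

Answer: 3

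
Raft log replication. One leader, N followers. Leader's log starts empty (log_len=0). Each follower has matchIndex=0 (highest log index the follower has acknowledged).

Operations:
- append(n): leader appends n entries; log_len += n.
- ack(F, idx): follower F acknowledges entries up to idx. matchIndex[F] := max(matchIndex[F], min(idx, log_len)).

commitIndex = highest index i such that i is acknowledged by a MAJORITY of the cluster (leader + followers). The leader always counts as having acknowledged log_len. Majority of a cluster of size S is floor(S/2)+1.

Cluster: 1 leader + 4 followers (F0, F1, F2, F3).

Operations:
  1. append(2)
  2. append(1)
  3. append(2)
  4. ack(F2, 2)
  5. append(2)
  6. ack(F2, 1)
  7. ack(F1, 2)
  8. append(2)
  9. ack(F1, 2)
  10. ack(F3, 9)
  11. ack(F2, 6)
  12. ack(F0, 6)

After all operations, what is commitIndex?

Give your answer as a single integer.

Answer: 6

Derivation:
Op 1: append 2 -> log_len=2
Op 2: append 1 -> log_len=3
Op 3: append 2 -> log_len=5
Op 4: F2 acks idx 2 -> match: F0=0 F1=0 F2=2 F3=0; commitIndex=0
Op 5: append 2 -> log_len=7
Op 6: F2 acks idx 1 -> match: F0=0 F1=0 F2=2 F3=0; commitIndex=0
Op 7: F1 acks idx 2 -> match: F0=0 F1=2 F2=2 F3=0; commitIndex=2
Op 8: append 2 -> log_len=9
Op 9: F1 acks idx 2 -> match: F0=0 F1=2 F2=2 F3=0; commitIndex=2
Op 10: F3 acks idx 9 -> match: F0=0 F1=2 F2=2 F3=9; commitIndex=2
Op 11: F2 acks idx 6 -> match: F0=0 F1=2 F2=6 F3=9; commitIndex=6
Op 12: F0 acks idx 6 -> match: F0=6 F1=2 F2=6 F3=9; commitIndex=6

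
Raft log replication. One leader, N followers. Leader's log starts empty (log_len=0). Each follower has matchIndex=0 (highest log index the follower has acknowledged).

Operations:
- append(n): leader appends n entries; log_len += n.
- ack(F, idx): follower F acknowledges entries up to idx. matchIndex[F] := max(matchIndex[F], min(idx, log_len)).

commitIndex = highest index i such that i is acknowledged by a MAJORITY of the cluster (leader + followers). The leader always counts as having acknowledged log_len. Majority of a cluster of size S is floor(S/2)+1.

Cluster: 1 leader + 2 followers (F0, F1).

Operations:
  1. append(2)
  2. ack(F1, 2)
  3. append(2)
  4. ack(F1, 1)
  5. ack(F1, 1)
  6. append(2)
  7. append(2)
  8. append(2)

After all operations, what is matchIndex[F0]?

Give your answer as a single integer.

Answer: 0

Derivation:
Op 1: append 2 -> log_len=2
Op 2: F1 acks idx 2 -> match: F0=0 F1=2; commitIndex=2
Op 3: append 2 -> log_len=4
Op 4: F1 acks idx 1 -> match: F0=0 F1=2; commitIndex=2
Op 5: F1 acks idx 1 -> match: F0=0 F1=2; commitIndex=2
Op 6: append 2 -> log_len=6
Op 7: append 2 -> log_len=8
Op 8: append 2 -> log_len=10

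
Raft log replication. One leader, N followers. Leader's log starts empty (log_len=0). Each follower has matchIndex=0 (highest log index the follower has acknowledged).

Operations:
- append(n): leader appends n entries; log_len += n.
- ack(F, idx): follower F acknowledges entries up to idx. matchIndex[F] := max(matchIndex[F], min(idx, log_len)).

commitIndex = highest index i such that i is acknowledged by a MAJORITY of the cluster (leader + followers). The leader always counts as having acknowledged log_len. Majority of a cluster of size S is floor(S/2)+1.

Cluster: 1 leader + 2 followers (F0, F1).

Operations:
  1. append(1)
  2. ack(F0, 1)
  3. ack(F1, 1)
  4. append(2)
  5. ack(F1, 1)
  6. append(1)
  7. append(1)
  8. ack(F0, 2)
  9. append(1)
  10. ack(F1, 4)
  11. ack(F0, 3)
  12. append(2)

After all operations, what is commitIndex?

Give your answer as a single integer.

Answer: 4

Derivation:
Op 1: append 1 -> log_len=1
Op 2: F0 acks idx 1 -> match: F0=1 F1=0; commitIndex=1
Op 3: F1 acks idx 1 -> match: F0=1 F1=1; commitIndex=1
Op 4: append 2 -> log_len=3
Op 5: F1 acks idx 1 -> match: F0=1 F1=1; commitIndex=1
Op 6: append 1 -> log_len=4
Op 7: append 1 -> log_len=5
Op 8: F0 acks idx 2 -> match: F0=2 F1=1; commitIndex=2
Op 9: append 1 -> log_len=6
Op 10: F1 acks idx 4 -> match: F0=2 F1=4; commitIndex=4
Op 11: F0 acks idx 3 -> match: F0=3 F1=4; commitIndex=4
Op 12: append 2 -> log_len=8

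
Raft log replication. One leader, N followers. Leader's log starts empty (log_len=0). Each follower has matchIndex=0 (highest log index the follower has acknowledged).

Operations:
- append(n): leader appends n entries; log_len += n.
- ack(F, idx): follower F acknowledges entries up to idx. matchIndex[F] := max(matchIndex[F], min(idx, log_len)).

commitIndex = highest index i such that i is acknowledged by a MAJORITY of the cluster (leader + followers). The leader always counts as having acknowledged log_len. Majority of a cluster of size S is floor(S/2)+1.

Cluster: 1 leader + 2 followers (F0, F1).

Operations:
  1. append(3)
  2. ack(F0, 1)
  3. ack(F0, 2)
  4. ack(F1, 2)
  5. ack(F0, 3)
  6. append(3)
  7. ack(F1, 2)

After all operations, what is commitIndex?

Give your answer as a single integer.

Answer: 3

Derivation:
Op 1: append 3 -> log_len=3
Op 2: F0 acks idx 1 -> match: F0=1 F1=0; commitIndex=1
Op 3: F0 acks idx 2 -> match: F0=2 F1=0; commitIndex=2
Op 4: F1 acks idx 2 -> match: F0=2 F1=2; commitIndex=2
Op 5: F0 acks idx 3 -> match: F0=3 F1=2; commitIndex=3
Op 6: append 3 -> log_len=6
Op 7: F1 acks idx 2 -> match: F0=3 F1=2; commitIndex=3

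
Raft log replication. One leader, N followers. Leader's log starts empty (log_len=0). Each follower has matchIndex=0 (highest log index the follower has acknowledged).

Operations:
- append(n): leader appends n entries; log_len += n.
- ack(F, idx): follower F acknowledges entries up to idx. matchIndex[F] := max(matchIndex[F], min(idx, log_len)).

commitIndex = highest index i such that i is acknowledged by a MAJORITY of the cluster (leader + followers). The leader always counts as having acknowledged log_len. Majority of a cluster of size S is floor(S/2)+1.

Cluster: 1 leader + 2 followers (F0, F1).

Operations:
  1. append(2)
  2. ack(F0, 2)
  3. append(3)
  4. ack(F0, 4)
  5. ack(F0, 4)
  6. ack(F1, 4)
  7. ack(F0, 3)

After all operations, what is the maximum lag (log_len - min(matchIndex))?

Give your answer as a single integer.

Answer: 1

Derivation:
Op 1: append 2 -> log_len=2
Op 2: F0 acks idx 2 -> match: F0=2 F1=0; commitIndex=2
Op 3: append 3 -> log_len=5
Op 4: F0 acks idx 4 -> match: F0=4 F1=0; commitIndex=4
Op 5: F0 acks idx 4 -> match: F0=4 F1=0; commitIndex=4
Op 6: F1 acks idx 4 -> match: F0=4 F1=4; commitIndex=4
Op 7: F0 acks idx 3 -> match: F0=4 F1=4; commitIndex=4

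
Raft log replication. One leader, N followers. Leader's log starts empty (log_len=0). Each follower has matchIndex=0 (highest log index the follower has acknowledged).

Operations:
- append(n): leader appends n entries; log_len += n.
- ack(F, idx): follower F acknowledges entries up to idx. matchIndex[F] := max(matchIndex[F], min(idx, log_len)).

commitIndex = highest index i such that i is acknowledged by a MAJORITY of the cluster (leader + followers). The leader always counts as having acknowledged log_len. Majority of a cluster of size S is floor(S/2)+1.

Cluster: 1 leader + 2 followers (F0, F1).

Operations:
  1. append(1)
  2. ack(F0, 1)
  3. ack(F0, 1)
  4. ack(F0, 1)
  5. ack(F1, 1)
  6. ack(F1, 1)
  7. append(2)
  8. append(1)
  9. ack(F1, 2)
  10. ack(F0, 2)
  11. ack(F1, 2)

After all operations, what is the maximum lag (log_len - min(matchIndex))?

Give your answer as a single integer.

Answer: 2

Derivation:
Op 1: append 1 -> log_len=1
Op 2: F0 acks idx 1 -> match: F0=1 F1=0; commitIndex=1
Op 3: F0 acks idx 1 -> match: F0=1 F1=0; commitIndex=1
Op 4: F0 acks idx 1 -> match: F0=1 F1=0; commitIndex=1
Op 5: F1 acks idx 1 -> match: F0=1 F1=1; commitIndex=1
Op 6: F1 acks idx 1 -> match: F0=1 F1=1; commitIndex=1
Op 7: append 2 -> log_len=3
Op 8: append 1 -> log_len=4
Op 9: F1 acks idx 2 -> match: F0=1 F1=2; commitIndex=2
Op 10: F0 acks idx 2 -> match: F0=2 F1=2; commitIndex=2
Op 11: F1 acks idx 2 -> match: F0=2 F1=2; commitIndex=2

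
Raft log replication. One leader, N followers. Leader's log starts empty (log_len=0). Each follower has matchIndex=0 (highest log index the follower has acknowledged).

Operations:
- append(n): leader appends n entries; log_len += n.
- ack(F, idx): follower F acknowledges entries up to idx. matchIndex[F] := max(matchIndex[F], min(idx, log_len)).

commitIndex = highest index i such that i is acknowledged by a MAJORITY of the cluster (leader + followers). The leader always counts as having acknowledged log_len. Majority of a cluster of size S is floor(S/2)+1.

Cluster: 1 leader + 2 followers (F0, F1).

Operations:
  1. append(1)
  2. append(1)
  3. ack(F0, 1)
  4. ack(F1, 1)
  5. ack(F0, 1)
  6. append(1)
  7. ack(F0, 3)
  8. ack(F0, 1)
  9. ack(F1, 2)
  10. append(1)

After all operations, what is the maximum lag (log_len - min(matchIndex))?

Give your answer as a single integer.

Op 1: append 1 -> log_len=1
Op 2: append 1 -> log_len=2
Op 3: F0 acks idx 1 -> match: F0=1 F1=0; commitIndex=1
Op 4: F1 acks idx 1 -> match: F0=1 F1=1; commitIndex=1
Op 5: F0 acks idx 1 -> match: F0=1 F1=1; commitIndex=1
Op 6: append 1 -> log_len=3
Op 7: F0 acks idx 3 -> match: F0=3 F1=1; commitIndex=3
Op 8: F0 acks idx 1 -> match: F0=3 F1=1; commitIndex=3
Op 9: F1 acks idx 2 -> match: F0=3 F1=2; commitIndex=3
Op 10: append 1 -> log_len=4

Answer: 2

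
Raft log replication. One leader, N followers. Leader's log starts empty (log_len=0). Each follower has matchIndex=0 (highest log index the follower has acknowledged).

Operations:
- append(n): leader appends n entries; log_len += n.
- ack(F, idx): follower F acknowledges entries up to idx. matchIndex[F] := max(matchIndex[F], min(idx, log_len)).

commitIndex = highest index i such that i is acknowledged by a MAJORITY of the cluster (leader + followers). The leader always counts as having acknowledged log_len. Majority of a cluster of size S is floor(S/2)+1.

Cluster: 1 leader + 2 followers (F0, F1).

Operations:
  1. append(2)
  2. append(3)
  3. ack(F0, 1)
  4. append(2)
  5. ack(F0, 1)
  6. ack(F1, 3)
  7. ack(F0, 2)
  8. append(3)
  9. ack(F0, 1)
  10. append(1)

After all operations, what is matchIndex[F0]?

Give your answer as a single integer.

Op 1: append 2 -> log_len=2
Op 2: append 3 -> log_len=5
Op 3: F0 acks idx 1 -> match: F0=1 F1=0; commitIndex=1
Op 4: append 2 -> log_len=7
Op 5: F0 acks idx 1 -> match: F0=1 F1=0; commitIndex=1
Op 6: F1 acks idx 3 -> match: F0=1 F1=3; commitIndex=3
Op 7: F0 acks idx 2 -> match: F0=2 F1=3; commitIndex=3
Op 8: append 3 -> log_len=10
Op 9: F0 acks idx 1 -> match: F0=2 F1=3; commitIndex=3
Op 10: append 1 -> log_len=11

Answer: 2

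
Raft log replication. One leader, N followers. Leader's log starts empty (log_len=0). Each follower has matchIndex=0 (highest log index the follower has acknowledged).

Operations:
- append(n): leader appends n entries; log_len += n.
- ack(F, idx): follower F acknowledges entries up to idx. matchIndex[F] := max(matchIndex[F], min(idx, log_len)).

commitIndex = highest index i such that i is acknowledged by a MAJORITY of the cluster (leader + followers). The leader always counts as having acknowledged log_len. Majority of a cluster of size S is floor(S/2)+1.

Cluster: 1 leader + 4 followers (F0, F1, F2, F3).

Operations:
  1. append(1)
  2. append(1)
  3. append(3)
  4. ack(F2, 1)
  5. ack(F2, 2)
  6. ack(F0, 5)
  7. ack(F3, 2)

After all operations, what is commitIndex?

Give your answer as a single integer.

Answer: 2

Derivation:
Op 1: append 1 -> log_len=1
Op 2: append 1 -> log_len=2
Op 3: append 3 -> log_len=5
Op 4: F2 acks idx 1 -> match: F0=0 F1=0 F2=1 F3=0; commitIndex=0
Op 5: F2 acks idx 2 -> match: F0=0 F1=0 F2=2 F3=0; commitIndex=0
Op 6: F0 acks idx 5 -> match: F0=5 F1=0 F2=2 F3=0; commitIndex=2
Op 7: F3 acks idx 2 -> match: F0=5 F1=0 F2=2 F3=2; commitIndex=2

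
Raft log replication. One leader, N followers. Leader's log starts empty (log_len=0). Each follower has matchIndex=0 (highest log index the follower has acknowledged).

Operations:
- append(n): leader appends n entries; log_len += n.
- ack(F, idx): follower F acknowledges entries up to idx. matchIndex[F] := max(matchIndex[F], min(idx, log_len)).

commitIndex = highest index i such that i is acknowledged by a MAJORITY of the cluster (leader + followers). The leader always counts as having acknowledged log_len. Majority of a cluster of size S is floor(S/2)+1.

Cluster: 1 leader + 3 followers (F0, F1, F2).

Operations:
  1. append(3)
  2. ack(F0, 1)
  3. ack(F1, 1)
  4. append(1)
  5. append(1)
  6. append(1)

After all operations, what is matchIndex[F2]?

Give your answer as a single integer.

Op 1: append 3 -> log_len=3
Op 2: F0 acks idx 1 -> match: F0=1 F1=0 F2=0; commitIndex=0
Op 3: F1 acks idx 1 -> match: F0=1 F1=1 F2=0; commitIndex=1
Op 4: append 1 -> log_len=4
Op 5: append 1 -> log_len=5
Op 6: append 1 -> log_len=6

Answer: 0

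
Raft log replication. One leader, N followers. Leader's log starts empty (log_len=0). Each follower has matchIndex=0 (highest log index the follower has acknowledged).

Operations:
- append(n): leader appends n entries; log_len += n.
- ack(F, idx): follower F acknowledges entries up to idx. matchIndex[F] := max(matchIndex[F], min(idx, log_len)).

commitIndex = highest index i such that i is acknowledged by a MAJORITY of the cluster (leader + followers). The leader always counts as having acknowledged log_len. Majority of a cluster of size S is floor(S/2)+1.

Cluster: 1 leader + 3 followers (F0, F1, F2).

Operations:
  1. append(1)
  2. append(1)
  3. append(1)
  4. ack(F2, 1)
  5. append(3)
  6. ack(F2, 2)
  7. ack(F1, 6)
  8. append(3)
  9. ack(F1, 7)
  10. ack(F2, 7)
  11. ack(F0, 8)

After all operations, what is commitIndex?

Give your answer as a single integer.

Answer: 7

Derivation:
Op 1: append 1 -> log_len=1
Op 2: append 1 -> log_len=2
Op 3: append 1 -> log_len=3
Op 4: F2 acks idx 1 -> match: F0=0 F1=0 F2=1; commitIndex=0
Op 5: append 3 -> log_len=6
Op 6: F2 acks idx 2 -> match: F0=0 F1=0 F2=2; commitIndex=0
Op 7: F1 acks idx 6 -> match: F0=0 F1=6 F2=2; commitIndex=2
Op 8: append 3 -> log_len=9
Op 9: F1 acks idx 7 -> match: F0=0 F1=7 F2=2; commitIndex=2
Op 10: F2 acks idx 7 -> match: F0=0 F1=7 F2=7; commitIndex=7
Op 11: F0 acks idx 8 -> match: F0=8 F1=7 F2=7; commitIndex=7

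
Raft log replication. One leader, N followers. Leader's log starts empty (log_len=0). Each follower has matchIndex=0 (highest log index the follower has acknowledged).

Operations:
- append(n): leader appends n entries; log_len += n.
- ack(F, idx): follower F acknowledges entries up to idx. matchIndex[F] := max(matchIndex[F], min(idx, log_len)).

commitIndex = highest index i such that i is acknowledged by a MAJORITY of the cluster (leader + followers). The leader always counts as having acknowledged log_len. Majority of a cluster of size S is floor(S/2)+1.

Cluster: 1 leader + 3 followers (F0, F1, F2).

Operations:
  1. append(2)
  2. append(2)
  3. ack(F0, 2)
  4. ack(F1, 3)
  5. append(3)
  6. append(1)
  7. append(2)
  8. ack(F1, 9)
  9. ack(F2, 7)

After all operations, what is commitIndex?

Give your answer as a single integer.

Op 1: append 2 -> log_len=2
Op 2: append 2 -> log_len=4
Op 3: F0 acks idx 2 -> match: F0=2 F1=0 F2=0; commitIndex=0
Op 4: F1 acks idx 3 -> match: F0=2 F1=3 F2=0; commitIndex=2
Op 5: append 3 -> log_len=7
Op 6: append 1 -> log_len=8
Op 7: append 2 -> log_len=10
Op 8: F1 acks idx 9 -> match: F0=2 F1=9 F2=0; commitIndex=2
Op 9: F2 acks idx 7 -> match: F0=2 F1=9 F2=7; commitIndex=7

Answer: 7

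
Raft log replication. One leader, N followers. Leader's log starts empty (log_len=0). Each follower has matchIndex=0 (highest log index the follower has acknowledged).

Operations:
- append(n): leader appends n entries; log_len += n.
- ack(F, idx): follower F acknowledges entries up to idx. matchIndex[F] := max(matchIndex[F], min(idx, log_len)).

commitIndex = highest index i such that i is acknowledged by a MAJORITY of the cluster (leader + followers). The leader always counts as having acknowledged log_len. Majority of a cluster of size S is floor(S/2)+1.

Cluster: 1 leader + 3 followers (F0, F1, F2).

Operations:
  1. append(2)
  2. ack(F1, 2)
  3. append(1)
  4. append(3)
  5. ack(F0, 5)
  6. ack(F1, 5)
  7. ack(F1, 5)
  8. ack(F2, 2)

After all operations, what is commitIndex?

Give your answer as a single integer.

Answer: 5

Derivation:
Op 1: append 2 -> log_len=2
Op 2: F1 acks idx 2 -> match: F0=0 F1=2 F2=0; commitIndex=0
Op 3: append 1 -> log_len=3
Op 4: append 3 -> log_len=6
Op 5: F0 acks idx 5 -> match: F0=5 F1=2 F2=0; commitIndex=2
Op 6: F1 acks idx 5 -> match: F0=5 F1=5 F2=0; commitIndex=5
Op 7: F1 acks idx 5 -> match: F0=5 F1=5 F2=0; commitIndex=5
Op 8: F2 acks idx 2 -> match: F0=5 F1=5 F2=2; commitIndex=5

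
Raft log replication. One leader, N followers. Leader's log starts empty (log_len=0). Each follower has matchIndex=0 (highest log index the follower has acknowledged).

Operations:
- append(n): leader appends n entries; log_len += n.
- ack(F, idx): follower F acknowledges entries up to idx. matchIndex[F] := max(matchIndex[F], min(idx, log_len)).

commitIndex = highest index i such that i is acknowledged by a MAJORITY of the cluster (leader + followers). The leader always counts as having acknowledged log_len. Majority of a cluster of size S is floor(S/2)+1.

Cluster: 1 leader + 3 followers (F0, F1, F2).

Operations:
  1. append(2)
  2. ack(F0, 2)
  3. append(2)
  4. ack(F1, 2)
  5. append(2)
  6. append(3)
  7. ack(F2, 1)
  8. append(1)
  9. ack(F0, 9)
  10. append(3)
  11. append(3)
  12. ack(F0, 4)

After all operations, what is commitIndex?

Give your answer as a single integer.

Answer: 2

Derivation:
Op 1: append 2 -> log_len=2
Op 2: F0 acks idx 2 -> match: F0=2 F1=0 F2=0; commitIndex=0
Op 3: append 2 -> log_len=4
Op 4: F1 acks idx 2 -> match: F0=2 F1=2 F2=0; commitIndex=2
Op 5: append 2 -> log_len=6
Op 6: append 3 -> log_len=9
Op 7: F2 acks idx 1 -> match: F0=2 F1=2 F2=1; commitIndex=2
Op 8: append 1 -> log_len=10
Op 9: F0 acks idx 9 -> match: F0=9 F1=2 F2=1; commitIndex=2
Op 10: append 3 -> log_len=13
Op 11: append 3 -> log_len=16
Op 12: F0 acks idx 4 -> match: F0=9 F1=2 F2=1; commitIndex=2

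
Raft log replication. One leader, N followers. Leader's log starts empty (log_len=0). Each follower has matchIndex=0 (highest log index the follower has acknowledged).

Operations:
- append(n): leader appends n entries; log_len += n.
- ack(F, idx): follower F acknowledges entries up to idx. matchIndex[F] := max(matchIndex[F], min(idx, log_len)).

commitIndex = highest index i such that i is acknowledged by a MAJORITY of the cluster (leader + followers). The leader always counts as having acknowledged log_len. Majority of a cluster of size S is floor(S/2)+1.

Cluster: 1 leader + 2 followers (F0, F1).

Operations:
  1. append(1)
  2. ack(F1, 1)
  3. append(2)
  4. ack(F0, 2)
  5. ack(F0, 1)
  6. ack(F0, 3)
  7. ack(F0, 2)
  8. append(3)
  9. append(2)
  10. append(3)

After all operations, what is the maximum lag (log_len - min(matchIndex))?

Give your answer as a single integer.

Op 1: append 1 -> log_len=1
Op 2: F1 acks idx 1 -> match: F0=0 F1=1; commitIndex=1
Op 3: append 2 -> log_len=3
Op 4: F0 acks idx 2 -> match: F0=2 F1=1; commitIndex=2
Op 5: F0 acks idx 1 -> match: F0=2 F1=1; commitIndex=2
Op 6: F0 acks idx 3 -> match: F0=3 F1=1; commitIndex=3
Op 7: F0 acks idx 2 -> match: F0=3 F1=1; commitIndex=3
Op 8: append 3 -> log_len=6
Op 9: append 2 -> log_len=8
Op 10: append 3 -> log_len=11

Answer: 10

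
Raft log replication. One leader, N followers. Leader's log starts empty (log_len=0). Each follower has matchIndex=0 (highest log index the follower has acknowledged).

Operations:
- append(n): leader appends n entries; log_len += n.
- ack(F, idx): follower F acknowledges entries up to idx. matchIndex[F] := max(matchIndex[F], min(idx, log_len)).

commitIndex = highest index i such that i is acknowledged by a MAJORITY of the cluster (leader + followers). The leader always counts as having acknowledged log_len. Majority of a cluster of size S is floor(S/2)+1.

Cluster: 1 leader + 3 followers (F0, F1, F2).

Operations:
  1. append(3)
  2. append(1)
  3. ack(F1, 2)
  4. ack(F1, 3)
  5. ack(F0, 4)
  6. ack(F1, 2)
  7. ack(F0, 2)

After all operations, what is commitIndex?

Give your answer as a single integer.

Answer: 3

Derivation:
Op 1: append 3 -> log_len=3
Op 2: append 1 -> log_len=4
Op 3: F1 acks idx 2 -> match: F0=0 F1=2 F2=0; commitIndex=0
Op 4: F1 acks idx 3 -> match: F0=0 F1=3 F2=0; commitIndex=0
Op 5: F0 acks idx 4 -> match: F0=4 F1=3 F2=0; commitIndex=3
Op 6: F1 acks idx 2 -> match: F0=4 F1=3 F2=0; commitIndex=3
Op 7: F0 acks idx 2 -> match: F0=4 F1=3 F2=0; commitIndex=3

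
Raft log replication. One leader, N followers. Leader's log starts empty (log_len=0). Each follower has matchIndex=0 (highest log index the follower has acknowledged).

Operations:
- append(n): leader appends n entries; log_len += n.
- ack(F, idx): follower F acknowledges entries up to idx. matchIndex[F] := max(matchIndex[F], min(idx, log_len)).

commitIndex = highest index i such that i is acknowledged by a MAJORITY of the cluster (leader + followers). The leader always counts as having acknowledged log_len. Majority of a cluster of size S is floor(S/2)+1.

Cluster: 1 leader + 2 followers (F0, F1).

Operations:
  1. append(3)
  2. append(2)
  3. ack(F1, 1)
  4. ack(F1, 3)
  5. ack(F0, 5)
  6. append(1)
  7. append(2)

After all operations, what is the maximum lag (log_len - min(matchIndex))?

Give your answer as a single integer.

Answer: 5

Derivation:
Op 1: append 3 -> log_len=3
Op 2: append 2 -> log_len=5
Op 3: F1 acks idx 1 -> match: F0=0 F1=1; commitIndex=1
Op 4: F1 acks idx 3 -> match: F0=0 F1=3; commitIndex=3
Op 5: F0 acks idx 5 -> match: F0=5 F1=3; commitIndex=5
Op 6: append 1 -> log_len=6
Op 7: append 2 -> log_len=8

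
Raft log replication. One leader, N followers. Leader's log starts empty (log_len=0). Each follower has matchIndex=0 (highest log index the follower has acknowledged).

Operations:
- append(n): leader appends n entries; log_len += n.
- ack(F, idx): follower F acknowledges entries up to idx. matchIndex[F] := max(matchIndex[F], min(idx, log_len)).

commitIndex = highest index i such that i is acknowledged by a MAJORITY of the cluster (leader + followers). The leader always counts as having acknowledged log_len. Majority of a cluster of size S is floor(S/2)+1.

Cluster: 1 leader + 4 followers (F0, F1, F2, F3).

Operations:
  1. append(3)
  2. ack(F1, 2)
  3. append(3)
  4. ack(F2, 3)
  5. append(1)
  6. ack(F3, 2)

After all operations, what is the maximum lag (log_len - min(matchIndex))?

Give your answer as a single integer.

Op 1: append 3 -> log_len=3
Op 2: F1 acks idx 2 -> match: F0=0 F1=2 F2=0 F3=0; commitIndex=0
Op 3: append 3 -> log_len=6
Op 4: F2 acks idx 3 -> match: F0=0 F1=2 F2=3 F3=0; commitIndex=2
Op 5: append 1 -> log_len=7
Op 6: F3 acks idx 2 -> match: F0=0 F1=2 F2=3 F3=2; commitIndex=2

Answer: 7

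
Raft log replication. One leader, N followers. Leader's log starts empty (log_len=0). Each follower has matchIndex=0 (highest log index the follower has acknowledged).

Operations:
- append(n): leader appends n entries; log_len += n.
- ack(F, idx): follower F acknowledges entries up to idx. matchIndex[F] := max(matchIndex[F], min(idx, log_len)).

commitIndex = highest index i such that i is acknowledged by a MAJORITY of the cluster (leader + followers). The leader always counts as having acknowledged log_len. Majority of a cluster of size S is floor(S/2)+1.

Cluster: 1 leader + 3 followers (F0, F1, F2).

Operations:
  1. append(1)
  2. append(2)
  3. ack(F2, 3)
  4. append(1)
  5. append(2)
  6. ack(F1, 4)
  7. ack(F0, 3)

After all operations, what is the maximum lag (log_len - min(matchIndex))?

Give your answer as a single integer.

Answer: 3

Derivation:
Op 1: append 1 -> log_len=1
Op 2: append 2 -> log_len=3
Op 3: F2 acks idx 3 -> match: F0=0 F1=0 F2=3; commitIndex=0
Op 4: append 1 -> log_len=4
Op 5: append 2 -> log_len=6
Op 6: F1 acks idx 4 -> match: F0=0 F1=4 F2=3; commitIndex=3
Op 7: F0 acks idx 3 -> match: F0=3 F1=4 F2=3; commitIndex=3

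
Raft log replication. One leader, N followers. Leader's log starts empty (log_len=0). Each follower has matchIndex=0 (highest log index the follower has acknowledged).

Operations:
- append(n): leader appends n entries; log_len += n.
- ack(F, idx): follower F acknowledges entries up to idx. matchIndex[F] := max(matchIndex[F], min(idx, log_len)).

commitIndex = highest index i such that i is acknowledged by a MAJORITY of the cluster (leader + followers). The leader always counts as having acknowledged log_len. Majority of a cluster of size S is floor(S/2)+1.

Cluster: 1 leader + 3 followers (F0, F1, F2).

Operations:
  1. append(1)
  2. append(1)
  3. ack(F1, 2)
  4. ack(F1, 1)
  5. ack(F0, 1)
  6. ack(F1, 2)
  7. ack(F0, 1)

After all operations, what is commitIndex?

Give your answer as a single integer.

Op 1: append 1 -> log_len=1
Op 2: append 1 -> log_len=2
Op 3: F1 acks idx 2 -> match: F0=0 F1=2 F2=0; commitIndex=0
Op 4: F1 acks idx 1 -> match: F0=0 F1=2 F2=0; commitIndex=0
Op 5: F0 acks idx 1 -> match: F0=1 F1=2 F2=0; commitIndex=1
Op 6: F1 acks idx 2 -> match: F0=1 F1=2 F2=0; commitIndex=1
Op 7: F0 acks idx 1 -> match: F0=1 F1=2 F2=0; commitIndex=1

Answer: 1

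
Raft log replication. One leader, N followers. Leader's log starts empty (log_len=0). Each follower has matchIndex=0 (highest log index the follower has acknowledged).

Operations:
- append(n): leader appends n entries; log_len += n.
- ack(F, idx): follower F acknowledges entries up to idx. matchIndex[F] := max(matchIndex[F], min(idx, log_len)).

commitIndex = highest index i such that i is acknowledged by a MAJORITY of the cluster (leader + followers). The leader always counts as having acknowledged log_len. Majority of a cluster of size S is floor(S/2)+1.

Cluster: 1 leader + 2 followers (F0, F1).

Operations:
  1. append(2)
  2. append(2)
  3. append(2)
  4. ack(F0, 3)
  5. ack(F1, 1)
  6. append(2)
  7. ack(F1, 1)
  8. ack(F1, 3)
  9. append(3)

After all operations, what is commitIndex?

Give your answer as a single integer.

Answer: 3

Derivation:
Op 1: append 2 -> log_len=2
Op 2: append 2 -> log_len=4
Op 3: append 2 -> log_len=6
Op 4: F0 acks idx 3 -> match: F0=3 F1=0; commitIndex=3
Op 5: F1 acks idx 1 -> match: F0=3 F1=1; commitIndex=3
Op 6: append 2 -> log_len=8
Op 7: F1 acks idx 1 -> match: F0=3 F1=1; commitIndex=3
Op 8: F1 acks idx 3 -> match: F0=3 F1=3; commitIndex=3
Op 9: append 3 -> log_len=11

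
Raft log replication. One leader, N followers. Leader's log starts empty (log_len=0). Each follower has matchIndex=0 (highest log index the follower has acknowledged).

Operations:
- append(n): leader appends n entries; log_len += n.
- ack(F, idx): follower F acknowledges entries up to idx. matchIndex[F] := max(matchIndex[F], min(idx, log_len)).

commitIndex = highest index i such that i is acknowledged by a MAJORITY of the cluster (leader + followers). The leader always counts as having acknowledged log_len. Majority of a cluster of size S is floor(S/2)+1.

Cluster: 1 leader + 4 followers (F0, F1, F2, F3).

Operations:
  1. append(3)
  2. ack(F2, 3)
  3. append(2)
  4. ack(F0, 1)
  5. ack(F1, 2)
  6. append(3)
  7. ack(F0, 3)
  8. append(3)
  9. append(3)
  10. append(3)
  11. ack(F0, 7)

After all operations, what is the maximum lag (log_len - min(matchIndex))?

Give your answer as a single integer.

Answer: 17

Derivation:
Op 1: append 3 -> log_len=3
Op 2: F2 acks idx 3 -> match: F0=0 F1=0 F2=3 F3=0; commitIndex=0
Op 3: append 2 -> log_len=5
Op 4: F0 acks idx 1 -> match: F0=1 F1=0 F2=3 F3=0; commitIndex=1
Op 5: F1 acks idx 2 -> match: F0=1 F1=2 F2=3 F3=0; commitIndex=2
Op 6: append 3 -> log_len=8
Op 7: F0 acks idx 3 -> match: F0=3 F1=2 F2=3 F3=0; commitIndex=3
Op 8: append 3 -> log_len=11
Op 9: append 3 -> log_len=14
Op 10: append 3 -> log_len=17
Op 11: F0 acks idx 7 -> match: F0=7 F1=2 F2=3 F3=0; commitIndex=3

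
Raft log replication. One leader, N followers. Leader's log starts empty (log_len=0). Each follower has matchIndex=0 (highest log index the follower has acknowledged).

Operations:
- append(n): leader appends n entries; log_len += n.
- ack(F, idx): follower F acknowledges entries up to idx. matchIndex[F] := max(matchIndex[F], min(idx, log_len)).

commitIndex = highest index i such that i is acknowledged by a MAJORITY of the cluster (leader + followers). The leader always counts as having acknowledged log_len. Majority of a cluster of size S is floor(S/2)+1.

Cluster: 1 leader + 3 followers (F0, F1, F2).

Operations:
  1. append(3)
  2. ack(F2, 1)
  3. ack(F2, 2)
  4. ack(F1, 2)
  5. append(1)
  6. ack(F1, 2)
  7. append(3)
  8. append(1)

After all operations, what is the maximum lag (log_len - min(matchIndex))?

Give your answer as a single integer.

Answer: 8

Derivation:
Op 1: append 3 -> log_len=3
Op 2: F2 acks idx 1 -> match: F0=0 F1=0 F2=1; commitIndex=0
Op 3: F2 acks idx 2 -> match: F0=0 F1=0 F2=2; commitIndex=0
Op 4: F1 acks idx 2 -> match: F0=0 F1=2 F2=2; commitIndex=2
Op 5: append 1 -> log_len=4
Op 6: F1 acks idx 2 -> match: F0=0 F1=2 F2=2; commitIndex=2
Op 7: append 3 -> log_len=7
Op 8: append 1 -> log_len=8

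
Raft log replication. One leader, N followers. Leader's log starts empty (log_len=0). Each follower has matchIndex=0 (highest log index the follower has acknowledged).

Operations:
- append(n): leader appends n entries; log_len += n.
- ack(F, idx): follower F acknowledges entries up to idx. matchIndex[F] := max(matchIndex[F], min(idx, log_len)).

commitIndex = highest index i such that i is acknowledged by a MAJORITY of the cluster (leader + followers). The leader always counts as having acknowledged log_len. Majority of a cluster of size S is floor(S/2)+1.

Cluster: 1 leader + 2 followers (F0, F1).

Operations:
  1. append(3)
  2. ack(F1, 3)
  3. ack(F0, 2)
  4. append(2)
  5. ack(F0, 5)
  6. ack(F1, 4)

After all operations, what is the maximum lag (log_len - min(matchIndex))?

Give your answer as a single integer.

Op 1: append 3 -> log_len=3
Op 2: F1 acks idx 3 -> match: F0=0 F1=3; commitIndex=3
Op 3: F0 acks idx 2 -> match: F0=2 F1=3; commitIndex=3
Op 4: append 2 -> log_len=5
Op 5: F0 acks idx 5 -> match: F0=5 F1=3; commitIndex=5
Op 6: F1 acks idx 4 -> match: F0=5 F1=4; commitIndex=5

Answer: 1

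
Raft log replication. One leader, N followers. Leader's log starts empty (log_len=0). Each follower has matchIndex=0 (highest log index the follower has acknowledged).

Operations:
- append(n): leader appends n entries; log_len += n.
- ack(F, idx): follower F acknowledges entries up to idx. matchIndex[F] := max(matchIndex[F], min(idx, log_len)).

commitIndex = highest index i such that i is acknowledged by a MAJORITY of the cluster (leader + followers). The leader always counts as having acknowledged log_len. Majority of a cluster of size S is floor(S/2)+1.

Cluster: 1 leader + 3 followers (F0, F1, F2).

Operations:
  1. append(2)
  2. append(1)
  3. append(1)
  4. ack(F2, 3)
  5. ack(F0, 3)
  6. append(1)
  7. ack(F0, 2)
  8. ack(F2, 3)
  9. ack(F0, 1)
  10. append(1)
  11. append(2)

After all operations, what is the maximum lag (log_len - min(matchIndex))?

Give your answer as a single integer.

Answer: 8

Derivation:
Op 1: append 2 -> log_len=2
Op 2: append 1 -> log_len=3
Op 3: append 1 -> log_len=4
Op 4: F2 acks idx 3 -> match: F0=0 F1=0 F2=3; commitIndex=0
Op 5: F0 acks idx 3 -> match: F0=3 F1=0 F2=3; commitIndex=3
Op 6: append 1 -> log_len=5
Op 7: F0 acks idx 2 -> match: F0=3 F1=0 F2=3; commitIndex=3
Op 8: F2 acks idx 3 -> match: F0=3 F1=0 F2=3; commitIndex=3
Op 9: F0 acks idx 1 -> match: F0=3 F1=0 F2=3; commitIndex=3
Op 10: append 1 -> log_len=6
Op 11: append 2 -> log_len=8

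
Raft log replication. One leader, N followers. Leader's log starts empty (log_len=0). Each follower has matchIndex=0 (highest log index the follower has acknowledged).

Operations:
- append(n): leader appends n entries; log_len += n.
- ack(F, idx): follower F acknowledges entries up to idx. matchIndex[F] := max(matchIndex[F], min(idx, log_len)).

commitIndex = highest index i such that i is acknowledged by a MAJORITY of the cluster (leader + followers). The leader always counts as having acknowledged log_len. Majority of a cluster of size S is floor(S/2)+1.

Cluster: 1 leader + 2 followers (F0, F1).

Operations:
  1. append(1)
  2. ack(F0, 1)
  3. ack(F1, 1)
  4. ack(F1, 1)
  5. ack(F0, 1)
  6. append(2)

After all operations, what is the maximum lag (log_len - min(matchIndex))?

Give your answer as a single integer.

Op 1: append 1 -> log_len=1
Op 2: F0 acks idx 1 -> match: F0=1 F1=0; commitIndex=1
Op 3: F1 acks idx 1 -> match: F0=1 F1=1; commitIndex=1
Op 4: F1 acks idx 1 -> match: F0=1 F1=1; commitIndex=1
Op 5: F0 acks idx 1 -> match: F0=1 F1=1; commitIndex=1
Op 6: append 2 -> log_len=3

Answer: 2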